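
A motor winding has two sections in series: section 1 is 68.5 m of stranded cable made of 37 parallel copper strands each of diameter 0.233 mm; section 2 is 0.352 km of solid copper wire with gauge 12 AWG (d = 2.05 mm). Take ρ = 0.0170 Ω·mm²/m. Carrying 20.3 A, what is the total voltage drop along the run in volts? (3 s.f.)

51.8 V

ρ = 0.0170 Ω·mm²/m = 1.70×10^-8 Ω·m
Section 1: A_strand = π(1.1650e-04)² = 4.264e-08 m²; R₁ = ρL/(N·A_s) = (1.70×10^-8)(68.5)/(37×4.264e-08) = 0.7381 Ω
Section 2: A = π(2.05/2 mm)² = π(1.0250e-03 m)² = 3.301e-06 m²
R₂ = (1.70×10^-8)(352)/(3.301e-06) = 1.813 Ω
R = R₁ + R₂ = 2.551 Ω
V = IR = 20.3 × 2.551 = 51.8 V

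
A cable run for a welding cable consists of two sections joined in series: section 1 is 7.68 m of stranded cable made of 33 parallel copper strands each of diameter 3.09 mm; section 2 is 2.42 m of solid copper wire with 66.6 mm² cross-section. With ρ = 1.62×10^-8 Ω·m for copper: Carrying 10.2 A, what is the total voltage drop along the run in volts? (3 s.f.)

0.0111 V

Section 1: A_strand = π(1.5450e-03)² = 7.499e-06 m²; R₁ = ρL/(N·A_s) = (1.62×10^-8)(7.68)/(33×7.499e-06) = 5.028×10^-4 Ω
Section 2: A = 66.6 mm² = 6.660e-05 m²
R₂ = (1.62×10^-8)(2.42)/(6.660e-05) = 5.886×10^-4 Ω
R = R₁ + R₂ = 0.001091 Ω
V = IR = 10.2 × 0.001091 = 0.0111 V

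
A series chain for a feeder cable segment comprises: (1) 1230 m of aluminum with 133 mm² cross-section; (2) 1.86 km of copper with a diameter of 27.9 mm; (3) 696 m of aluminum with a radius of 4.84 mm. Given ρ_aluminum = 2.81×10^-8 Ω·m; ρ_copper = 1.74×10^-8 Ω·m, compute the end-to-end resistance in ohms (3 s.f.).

Seg 1: A = 133 mm² = 1.330e-04 m²
R_1 = (2.81×10^-8)(1230)/(1.330e-04) = 0.2599 Ω
Seg 2: A = π(d/2)² = π(1.3950e-02 m)² = 6.114e-04 m²
R_2 = (1.74×10^-8)(1860)/(6.114e-04) = 0.05294 Ω
Seg 3: A = πr² = π(4.8400e-03 m)² = 7.359e-05 m²
R_3 = (2.81×10^-8)(696)/(7.359e-05) = 0.2658 Ω
R_total = R_1 + R_2 + R_3 = 0.579 Ω

0.579 Ω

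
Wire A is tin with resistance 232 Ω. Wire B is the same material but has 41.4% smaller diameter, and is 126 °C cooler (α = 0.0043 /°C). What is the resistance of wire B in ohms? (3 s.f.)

R ∝ ρL/d² with ρ ∝ (1+αΔT), so R_B/R_A = (1 − 41.4/100)⁻² × (1 − 0.0043×126)
= 2.912 × 0.4582 = 1.334
R_B = 1.334 × 232 = 310 Ω

310 Ω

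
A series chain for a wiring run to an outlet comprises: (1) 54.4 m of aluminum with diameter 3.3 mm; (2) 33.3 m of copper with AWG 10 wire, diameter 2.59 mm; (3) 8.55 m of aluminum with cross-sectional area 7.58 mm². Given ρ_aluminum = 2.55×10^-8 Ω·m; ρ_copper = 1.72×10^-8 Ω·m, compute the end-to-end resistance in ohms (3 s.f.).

Seg 1: A = π(d/2)² = π(1.6500e-03 m)² = 8.553e-06 m²
R_1 = (2.55×10^-8)(54.4)/(8.553e-06) = 0.1622 Ω
Seg 2: A = π(2.59/2 mm)² = π(1.2950e-03 m)² = 5.269e-06 m²
R_2 = (1.72×10^-8)(33.3)/(5.269e-06) = 0.1087 Ω
Seg 3: A = 7.58 mm² = 7.580e-06 m²
R_3 = (2.55×10^-8)(8.55)/(7.580e-06) = 0.02876 Ω
R_total = R_1 + R_2 + R_3 = 0.300 Ω

0.300 Ω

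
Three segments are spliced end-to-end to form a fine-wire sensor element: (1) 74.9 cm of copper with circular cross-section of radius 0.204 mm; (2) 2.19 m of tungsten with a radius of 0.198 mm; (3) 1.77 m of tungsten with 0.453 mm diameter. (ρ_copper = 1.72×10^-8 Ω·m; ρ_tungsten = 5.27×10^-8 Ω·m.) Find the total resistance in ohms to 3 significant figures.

1.61 Ω

Seg 1: A = πr² = π(2.0400e-04 m)² = 1.307e-07 m²
R_1 = (1.72×10^-8)(0.749)/(1.307e-07) = 0.09854 Ω
Seg 2: A = πr² = π(1.9800e-04 m)² = 1.232e-07 m²
R_2 = (5.27×10^-8)(2.19)/(1.232e-07) = 0.9371 Ω
Seg 3: A = π(d/2)² = π(2.2650e-04 m)² = 1.612e-07 m²
R_3 = (5.27×10^-8)(1.77)/(1.612e-07) = 0.5788 Ω
R_total = R_1 + R_2 + R_3 = 1.61 Ω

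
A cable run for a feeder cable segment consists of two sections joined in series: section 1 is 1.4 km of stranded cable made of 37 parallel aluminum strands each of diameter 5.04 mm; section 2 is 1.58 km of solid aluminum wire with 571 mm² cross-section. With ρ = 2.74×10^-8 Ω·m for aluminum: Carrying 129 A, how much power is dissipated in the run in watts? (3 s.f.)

Section 1: A_strand = π(2.5200e-03)² = 1.995e-05 m²; R₁ = ρL/(N·A_s) = (2.74×10^-8)(1400)/(37×1.995e-05) = 0.05197 Ω
Section 2: A = 571 mm² = 5.710e-04 m²
R₂ = (2.74×10^-8)(1580)/(5.710e-04) = 0.07582 Ω
R = R₁ + R₂ = 0.1278 Ω
P = I²R = (129)² × 0.1278 = 2130 W

2130 W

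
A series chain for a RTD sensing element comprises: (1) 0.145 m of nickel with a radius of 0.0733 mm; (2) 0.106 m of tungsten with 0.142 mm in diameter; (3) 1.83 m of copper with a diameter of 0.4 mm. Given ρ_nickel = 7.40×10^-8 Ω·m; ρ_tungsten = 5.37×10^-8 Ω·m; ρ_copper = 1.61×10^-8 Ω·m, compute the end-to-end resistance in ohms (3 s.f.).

Seg 1: A = πr² = π(7.3300e-05 m)² = 1.688e-08 m²
R_1 = (7.40×10^-8)(0.145)/(1.688e-08) = 0.6357 Ω
Seg 2: A = π(d/2)² = π(7.1000e-05 m)² = 1.584e-08 m²
R_2 = (5.37×10^-8)(0.106)/(1.584e-08) = 0.3594 Ω
Seg 3: A = π(d/2)² = π(2.0000e-04 m)² = 1.257e-07 m²
R_3 = (1.61×10^-8)(1.83)/(1.257e-07) = 0.2345 Ω
R_total = R_1 + R_2 + R_3 = 1.23 Ω

1.23 Ω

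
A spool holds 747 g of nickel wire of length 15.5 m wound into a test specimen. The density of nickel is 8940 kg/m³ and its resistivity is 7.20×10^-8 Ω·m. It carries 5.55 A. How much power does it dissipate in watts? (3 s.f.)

A = m/(density·L) = 0.747/(8940×15.5) = 5.3908e-06 m²
R = ρL/A = (7.20×10^-8)(15.5)/(5.3908e-06) = 0.207 Ω
P = I²R = (5.55)² × 0.207 = 6.38 W

6.38 W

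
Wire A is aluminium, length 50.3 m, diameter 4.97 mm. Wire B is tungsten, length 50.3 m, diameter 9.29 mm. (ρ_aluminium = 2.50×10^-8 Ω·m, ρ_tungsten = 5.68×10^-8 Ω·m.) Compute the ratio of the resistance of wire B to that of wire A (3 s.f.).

0.650

R ∝ ρL/d², so R_B/R_A = (ρ_B/ρ_A) × (d_A/d_B)²
= (5.68×10^-8/2.50×10^-8) × (4.97/9.29)² = 0.650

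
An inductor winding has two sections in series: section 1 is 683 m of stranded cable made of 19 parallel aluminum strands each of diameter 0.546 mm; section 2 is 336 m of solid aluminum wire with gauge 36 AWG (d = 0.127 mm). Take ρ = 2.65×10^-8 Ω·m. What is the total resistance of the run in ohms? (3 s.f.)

Section 1: A_strand = π(2.7300e-04)² = 2.341e-07 m²; R₁ = ρL/(N·A_s) = (2.65×10^-8)(683)/(19×2.341e-07) = 4.069 Ω
Section 2: A = π(0.127/2 mm)² = π(6.3500e-05 m)² = 1.267e-08 m²
R₂ = (2.65×10^-8)(336)/(1.267e-08) = 702.9 Ω
R = R₁ + R₂ = 707 Ω

707 Ω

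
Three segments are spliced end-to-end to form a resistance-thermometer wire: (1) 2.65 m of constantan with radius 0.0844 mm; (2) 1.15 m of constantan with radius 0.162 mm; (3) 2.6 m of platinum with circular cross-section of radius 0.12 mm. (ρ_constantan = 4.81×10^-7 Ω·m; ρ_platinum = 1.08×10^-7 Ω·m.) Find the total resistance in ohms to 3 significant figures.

69.9 Ω

Seg 1: A = πr² = π(8.4400e-05 m)² = 2.238e-08 m²
R_1 = (4.81×10^-7)(2.65)/(2.238e-08) = 56.96 Ω
Seg 2: A = πr² = π(1.6200e-04 m)² = 8.245e-08 m²
R_2 = (4.81×10^-7)(1.15)/(8.245e-08) = 6.709 Ω
Seg 3: A = πr² = π(1.2000e-04 m)² = 4.524e-08 m²
R_3 = (1.08×10^-7)(2.6)/(4.524e-08) = 6.207 Ω
R_total = R_1 + R_2 + R_3 = 69.9 Ω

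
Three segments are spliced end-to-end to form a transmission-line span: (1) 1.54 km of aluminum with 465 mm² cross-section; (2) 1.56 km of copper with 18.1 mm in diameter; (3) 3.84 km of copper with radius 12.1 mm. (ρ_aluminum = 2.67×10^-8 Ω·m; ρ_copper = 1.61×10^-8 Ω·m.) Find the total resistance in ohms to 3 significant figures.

0.320 Ω

Seg 1: A = 465 mm² = 4.650e-04 m²
R_1 = (2.67×10^-8)(1540)/(4.650e-04) = 0.08843 Ω
Seg 2: A = π(d/2)² = π(9.0500e-03 m)² = 2.573e-04 m²
R_2 = (1.61×10^-8)(1560)/(2.573e-04) = 0.09761 Ω
Seg 3: A = πr² = π(1.2100e-02 m)² = 4.600e-04 m²
R_3 = (1.61×10^-8)(3840)/(4.600e-04) = 0.1344 Ω
R_total = R_1 + R_2 + R_3 = 0.320 Ω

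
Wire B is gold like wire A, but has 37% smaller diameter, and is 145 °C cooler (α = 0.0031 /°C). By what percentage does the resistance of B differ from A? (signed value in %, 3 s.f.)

R ∝ ρL/d² with ρ ∝ (1+αΔT), so R_B/R_A = (1 − 37/100)⁻² × (1 − 0.0031×145)
= 2.519 × 0.5505 = 1.387
(R_B − R_A)/R_A = 1.387 − 1 = 38.7%

38.7%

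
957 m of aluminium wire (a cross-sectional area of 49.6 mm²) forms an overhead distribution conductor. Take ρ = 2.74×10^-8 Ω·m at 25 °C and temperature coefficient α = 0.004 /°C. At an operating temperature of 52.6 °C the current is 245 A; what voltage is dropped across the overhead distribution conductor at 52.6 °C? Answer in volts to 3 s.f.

A = 49.6 mm² = 4.960e-05 m²
R₍25₎ = ρL/A = (2.74×10^-8)(957)/(4.960e-05) = 0.5287 Ω
R₍52.6₎ = R₍25₎(1 + αΔT) = 0.5287 × (1 + 0.004×27.6) = 0.587 Ω
V = IR = 245 × 0.587 = 144 V

144 V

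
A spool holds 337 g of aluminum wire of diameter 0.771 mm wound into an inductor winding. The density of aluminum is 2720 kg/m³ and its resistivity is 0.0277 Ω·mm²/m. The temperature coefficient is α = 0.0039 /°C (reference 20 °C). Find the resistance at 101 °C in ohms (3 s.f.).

ρ = 0.0277 Ω·mm²/m = 2.77×10^-8 Ω·m
A = π(d/2)² = π(3.8550e-04 m)² = 4.6687e-07 m²
L = m/(density·A) = 0.337/(2720×4.6687e-07) = 265.4 m
R = ρL/A = (2.77×10^-8)(265.4)/(4.6687e-07) = 15.75 Ω
R(101 °C) = 15.75 × (1 + 0.0039×81) = 20.7 Ω

20.7 Ω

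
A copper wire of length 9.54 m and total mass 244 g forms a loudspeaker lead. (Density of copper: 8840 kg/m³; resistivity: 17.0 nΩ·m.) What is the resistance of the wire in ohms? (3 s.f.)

ρ = 17.0 nΩ·m = 1.70×10^-8 Ω·m
A = m/(density·L) = 0.244/(8840×9.54) = 2.8933e-06 m²
R = ρL/A = (1.70×10^-8)(9.54)/(2.8933e-06) = 0.0561 Ω

0.0561 Ω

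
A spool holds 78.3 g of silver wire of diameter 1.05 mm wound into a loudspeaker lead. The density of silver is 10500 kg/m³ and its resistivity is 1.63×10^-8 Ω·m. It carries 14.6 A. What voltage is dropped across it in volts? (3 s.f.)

A = π(d/2)² = π(5.2500e-04 m)² = 8.6590e-07 m²
L = m/(density·A) = 0.0783/(10500×8.6590e-07) = 8.612 m
R = ρL/A = (1.63×10^-8)(8.612)/(8.6590e-07) = 0.1621 Ω
V = IR = 14.6 × 0.1621 = 2.37 V

2.37 V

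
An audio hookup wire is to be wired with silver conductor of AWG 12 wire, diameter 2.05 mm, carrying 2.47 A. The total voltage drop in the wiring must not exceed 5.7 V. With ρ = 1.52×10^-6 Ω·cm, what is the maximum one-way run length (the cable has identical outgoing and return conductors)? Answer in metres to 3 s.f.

251 m

ρ = 1.52×10^-6 Ω·cm = 1.52×10^-8 Ω·m
A = π(2.05/2 mm)² = π(1.0250e-03 m)² = 3.301e-06 m²
L_max = V_max·A/(2·ρI) = (5.7)(3.301e-06)/(2×1.52×10^-8×2.47) = 251 m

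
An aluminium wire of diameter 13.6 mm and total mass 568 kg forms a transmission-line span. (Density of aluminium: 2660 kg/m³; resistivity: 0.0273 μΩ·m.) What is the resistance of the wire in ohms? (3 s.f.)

0.276 Ω

ρ = 0.0273 μΩ·m = 2.73×10^-8 Ω·m
A = π(d/2)² = π(6.8000e-03 m)² = 1.4527e-04 m²
L = m/(density·A) = 568/(2660×1.4527e-04) = 1470 m
R = ρL/A = (2.73×10^-8)(1470)/(1.4527e-04) = 0.276 Ω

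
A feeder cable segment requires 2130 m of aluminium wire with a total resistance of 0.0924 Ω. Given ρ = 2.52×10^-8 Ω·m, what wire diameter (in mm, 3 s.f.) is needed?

27.2 mm

A = ρL/R = (2.52×10^-8)(2130)/(0.0924) = 5.809e-04 m²
d = 2√(A/π) = 2.720e-02 m = 27.2 mm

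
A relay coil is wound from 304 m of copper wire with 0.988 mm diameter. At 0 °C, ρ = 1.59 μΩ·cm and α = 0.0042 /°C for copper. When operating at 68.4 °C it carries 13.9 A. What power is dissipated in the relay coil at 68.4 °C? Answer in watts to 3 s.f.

ρ = 1.59 μΩ·cm = 1.59×10^-8 Ω·m
A = π(d/2)² = π(4.9400e-04 m)² = 7.667e-07 m²
R₍0₎ = ρL/A = (1.59×10^-8)(304)/(7.667e-07) = 6.305 Ω
R₍68.4₎ = R₍0₎(1 + αΔT) = 6.305 × (1 + 0.0042×68.4) = 8.116 Ω
P = I²R = (13.9)² × 8.116 = 1570 W

1570 W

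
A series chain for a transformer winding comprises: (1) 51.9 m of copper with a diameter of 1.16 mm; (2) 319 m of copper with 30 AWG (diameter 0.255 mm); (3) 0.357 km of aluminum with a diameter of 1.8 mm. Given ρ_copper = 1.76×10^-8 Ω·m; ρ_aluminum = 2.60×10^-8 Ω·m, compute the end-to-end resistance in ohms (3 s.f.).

Seg 1: A = π(d/2)² = π(5.8000e-04 m)² = 1.057e-06 m²
R_1 = (1.76×10^-8)(51.9)/(1.057e-06) = 0.8643 Ω
Seg 2: A = π(0.255/2 mm)² = π(1.2750e-04 m)² = 5.107e-08 m²
R_2 = (1.76×10^-8)(319)/(5.107e-08) = 109.9 Ω
Seg 3: A = π(d/2)² = π(9.0000e-04 m)² = 2.545e-06 m²
R_3 = (2.60×10^-8)(357)/(2.545e-06) = 3.648 Ω
R_total = R_1 + R_2 + R_3 = 114 Ω

114 Ω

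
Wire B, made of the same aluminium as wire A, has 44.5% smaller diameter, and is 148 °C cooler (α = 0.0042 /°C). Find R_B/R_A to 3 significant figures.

1.23

R ∝ ρL/d² with ρ ∝ (1+αΔT), so R_B/R_A = (1 − 44.5/100)⁻² × (1 − 0.0042×148)
= 3.247 × 0.3784 = 1.23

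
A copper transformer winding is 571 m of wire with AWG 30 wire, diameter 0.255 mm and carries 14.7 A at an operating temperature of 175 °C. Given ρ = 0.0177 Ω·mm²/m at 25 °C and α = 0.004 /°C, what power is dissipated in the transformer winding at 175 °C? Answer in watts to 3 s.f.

68400 W

ρ = 0.0177 Ω·mm²/m = 1.77×10^-8 Ω·m
A = π(0.255/2 mm)² = π(1.2750e-04 m)² = 5.107e-08 m²
R₍25₎ = ρL/A = (1.77×10^-8)(571)/(5.107e-08) = 197.9 Ω
R₍175₎ = R₍25₎(1 + αΔT) = 197.9 × (1 + 0.004×150) = 316.6 Ω
P = I²R = (14.7)² × 316.6 = 68400 W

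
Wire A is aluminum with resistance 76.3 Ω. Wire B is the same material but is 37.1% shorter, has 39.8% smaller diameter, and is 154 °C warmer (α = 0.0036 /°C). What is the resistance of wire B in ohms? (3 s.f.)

R ∝ ρL/d² with ρ ∝ (1+αΔT), so R_B/R_A = (1 − 37.1/100) × (1 − 39.8/100)⁻² × (1 + 0.0036×154)
= 0.629 × 2.759 × 1.554 = 2.698
R_B = 2.698 × 76.3 = 206 Ω

206 Ω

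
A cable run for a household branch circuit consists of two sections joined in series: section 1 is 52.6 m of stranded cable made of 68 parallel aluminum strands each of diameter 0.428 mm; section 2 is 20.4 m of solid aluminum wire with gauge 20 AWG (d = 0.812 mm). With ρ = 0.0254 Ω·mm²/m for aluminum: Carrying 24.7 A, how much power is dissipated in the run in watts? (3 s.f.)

ρ = 0.0254 Ω·mm²/m = 2.54×10^-8 Ω·m
Section 1: A_strand = π(2.1400e-04)² = 1.439e-07 m²; R₁ = ρL/(N·A_s) = (2.54×10^-8)(52.6)/(68×1.439e-07) = 0.1366 Ω
Section 2: A = π(0.812/2 mm)² = π(4.0600e-04 m)² = 5.178e-07 m²
R₂ = (2.54×10^-8)(20.4)/(5.178e-07) = 1.001 Ω
R = R₁ + R₂ = 1.137 Ω
P = I²R = (24.7)² × 1.137 = 694 W

694 W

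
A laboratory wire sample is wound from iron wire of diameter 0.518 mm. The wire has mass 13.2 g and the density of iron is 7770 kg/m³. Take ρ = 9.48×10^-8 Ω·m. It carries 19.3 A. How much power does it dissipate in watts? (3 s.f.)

1350 W

A = π(d/2)² = π(2.5900e-04 m)² = 2.1074e-07 m²
L = m/(density·A) = 0.0132/(7770×2.1074e-07) = 8.061 m
R = ρL/A = (9.48×10^-8)(8.061)/(2.1074e-07) = 3.626 Ω
P = I²R = (19.3)² × 3.626 = 1350 W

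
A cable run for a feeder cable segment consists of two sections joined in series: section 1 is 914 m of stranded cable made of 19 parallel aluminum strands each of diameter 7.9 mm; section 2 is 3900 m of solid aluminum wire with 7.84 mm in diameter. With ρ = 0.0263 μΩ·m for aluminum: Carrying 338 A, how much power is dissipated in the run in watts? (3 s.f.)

2.46×10^5 W

ρ = 0.0263 μΩ·m = 2.63×10^-8 Ω·m
Section 1: A_strand = π(3.9500e-03)² = 4.902e-05 m²; R₁ = ρL/(N·A_s) = (2.63×10^-8)(914)/(19×4.902e-05) = 0.02581 Ω
Section 2: A = π(d/2)² = π(3.9200e-03 m)² = 4.827e-05 m²
R₂ = (2.63×10^-8)(3900)/(4.827e-05) = 2.125 Ω
R = R₁ + R₂ = 2.151 Ω
P = I²R = (338)² × 2.151 = 2.46×10^5 W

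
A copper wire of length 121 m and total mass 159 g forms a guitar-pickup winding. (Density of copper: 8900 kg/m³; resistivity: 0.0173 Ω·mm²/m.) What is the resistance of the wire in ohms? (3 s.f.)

ρ = 0.0173 Ω·mm²/m = 1.73×10^-8 Ω·m
A = m/(density·L) = 0.159/(8900×121) = 1.4765e-07 m²
R = ρL/A = (1.73×10^-8)(121)/(1.4765e-07) = 14.2 Ω

14.2 Ω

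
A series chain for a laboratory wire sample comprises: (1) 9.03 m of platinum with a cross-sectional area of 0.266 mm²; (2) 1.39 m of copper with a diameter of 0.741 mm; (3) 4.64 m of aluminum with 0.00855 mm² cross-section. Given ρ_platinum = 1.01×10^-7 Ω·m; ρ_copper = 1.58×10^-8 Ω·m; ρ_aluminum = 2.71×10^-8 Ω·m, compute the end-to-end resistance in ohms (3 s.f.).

18.2 Ω

Seg 1: A = 0.266 mm² = 2.660e-07 m²
R_1 = (1.01×10^-7)(9.03)/(2.660e-07) = 3.429 Ω
Seg 2: A = π(d/2)² = π(3.7050e-04 m)² = 4.312e-07 m²
R_2 = (1.58×10^-8)(1.39)/(4.312e-07) = 0.05093 Ω
Seg 3: A = 0.00855 mm² = 8.550e-09 m²
R_3 = (2.71×10^-8)(4.64)/(8.550e-09) = 14.71 Ω
R_total = R_1 + R_2 + R_3 = 18.2 Ω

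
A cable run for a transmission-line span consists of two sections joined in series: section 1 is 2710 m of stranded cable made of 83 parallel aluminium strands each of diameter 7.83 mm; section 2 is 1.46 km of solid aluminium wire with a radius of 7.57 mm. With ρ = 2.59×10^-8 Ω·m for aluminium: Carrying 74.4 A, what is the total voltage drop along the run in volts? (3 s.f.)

16.9 V

Section 1: A_strand = π(3.9150e-03)² = 4.815e-05 m²; R₁ = ρL/(N·A_s) = (2.59×10^-8)(2710)/(83×4.815e-05) = 0.01756 Ω
Section 2: A = πr² = π(7.5700e-03 m)² = 1.800e-04 m²
R₂ = (2.59×10^-8)(1460)/(1.800e-04) = 0.21 Ω
R = R₁ + R₂ = 0.2276 Ω
V = IR = 74.4 × 0.2276 = 16.9 V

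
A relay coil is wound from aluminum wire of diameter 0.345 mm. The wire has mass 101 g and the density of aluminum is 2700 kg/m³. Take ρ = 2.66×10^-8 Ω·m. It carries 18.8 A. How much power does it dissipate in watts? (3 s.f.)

40200 W

A = π(d/2)² = π(1.7250e-04 m)² = 9.3482e-08 m²
L = m/(density·A) = 0.101/(2700×9.3482e-08) = 400.2 m
R = ρL/A = (2.66×10^-8)(400.2)/(9.3482e-08) = 113.9 Ω
P = I²R = (18.8)² × 113.9 = 40200 W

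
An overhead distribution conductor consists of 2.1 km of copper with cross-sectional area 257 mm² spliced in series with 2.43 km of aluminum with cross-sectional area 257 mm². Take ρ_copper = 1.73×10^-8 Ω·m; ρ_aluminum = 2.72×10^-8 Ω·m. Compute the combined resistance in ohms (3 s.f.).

0.399 Ω

Segment 1: A = 257 mm² = 2.570e-04 m²
R₁ = ρL/A = (1.73×10^-8)(2100)/(2.570e-04) = 0.1414 Ω
R₂ = (2.72×10^-8)(2430)/(2.570e-04) = 0.2572 Ω
R = R₁ + R₂ = 0.399 Ω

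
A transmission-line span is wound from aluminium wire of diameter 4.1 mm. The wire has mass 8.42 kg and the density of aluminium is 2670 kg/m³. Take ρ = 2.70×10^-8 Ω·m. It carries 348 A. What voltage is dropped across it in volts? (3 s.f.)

170 V

A = π(d/2)² = π(2.0500e-03 m)² = 1.3203e-05 m²
L = m/(density·A) = 8.42/(2670×1.3203e-05) = 238.9 m
R = ρL/A = (2.70×10^-8)(238.9)/(1.3203e-05) = 0.4885 Ω
V = IR = 348 × 0.4885 = 170 V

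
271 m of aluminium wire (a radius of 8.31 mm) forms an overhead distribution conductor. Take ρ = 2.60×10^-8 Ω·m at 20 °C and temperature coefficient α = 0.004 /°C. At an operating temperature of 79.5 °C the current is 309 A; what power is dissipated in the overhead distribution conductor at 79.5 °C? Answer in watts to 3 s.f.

3840 W

A = πr² = π(8.3100e-03 m)² = 2.169e-04 m²
R₍20₎ = ρL/A = (2.60×10^-8)(271)/(2.169e-04) = 0.03248 Ω
R₍79.5₎ = R₍20₎(1 + αΔT) = 0.03248 × (1 + 0.004×59.5) = 0.04021 Ω
P = I²R = (309)² × 0.04021 = 3840 W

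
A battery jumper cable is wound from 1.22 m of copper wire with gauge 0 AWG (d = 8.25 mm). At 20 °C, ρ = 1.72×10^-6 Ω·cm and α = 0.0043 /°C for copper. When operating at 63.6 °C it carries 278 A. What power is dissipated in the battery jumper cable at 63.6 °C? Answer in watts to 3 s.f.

ρ = 1.72×10^-6 Ω·cm = 1.72×10^-8 Ω·m
A = π(8.25/2 mm)² = π(4.1250e-03 m)² = 5.346e-05 m²
R₍20₎ = ρL/A = (1.72×10^-8)(1.22)/(5.346e-05) = 3.925×10^-4 Ω
R₍63.6₎ = R₍20₎(1 + αΔT) = 3.925×10^-4 × (1 + 0.0043×43.6) = 4.661×10^-4 Ω
P = I²R = (278)² × 4.661×10^-4 = 36.0 W

36.0 W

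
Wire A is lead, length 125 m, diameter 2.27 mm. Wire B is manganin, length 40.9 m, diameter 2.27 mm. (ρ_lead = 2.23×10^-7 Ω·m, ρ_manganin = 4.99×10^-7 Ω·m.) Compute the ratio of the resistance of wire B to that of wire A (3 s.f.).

R ∝ ρL/d², so R_B/R_A = (ρ_B/ρ_A) × (L_B/L_A)
= (4.99×10^-7/2.23×10^-7) × (40.9/125) = 0.732

0.732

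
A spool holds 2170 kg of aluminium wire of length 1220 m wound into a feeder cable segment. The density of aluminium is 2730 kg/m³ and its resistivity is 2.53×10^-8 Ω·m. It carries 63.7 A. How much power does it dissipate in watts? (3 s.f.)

192 W

A = m/(density·L) = 2170/(2730×1220) = 6.5153e-04 m²
R = ρL/A = (2.53×10^-8)(1220)/(6.5153e-04) = 0.04737 Ω
P = I²R = (63.7)² × 0.04737 = 192 W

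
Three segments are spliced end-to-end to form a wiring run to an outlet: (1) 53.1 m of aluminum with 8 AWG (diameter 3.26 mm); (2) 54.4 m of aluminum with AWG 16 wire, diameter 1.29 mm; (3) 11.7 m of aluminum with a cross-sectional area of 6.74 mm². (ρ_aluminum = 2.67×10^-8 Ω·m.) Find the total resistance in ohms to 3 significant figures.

Seg 1: A = π(3.26/2 mm)² = π(1.6300e-03 m)² = 8.347e-06 m²
R_1 = (2.67×10^-8)(53.1)/(8.347e-06) = 0.1699 Ω
Seg 2: A = π(1.29/2 mm)² = π(6.4500e-04 m)² = 1.307e-06 m²
R_2 = (2.67×10^-8)(54.4)/(1.307e-06) = 1.111 Ω
Seg 3: A = 6.74 mm² = 6.740e-06 m²
R_3 = (2.67×10^-8)(11.7)/(6.740e-06) = 0.04635 Ω
R_total = R_1 + R_2 + R_3 = 1.33 Ω

1.33 Ω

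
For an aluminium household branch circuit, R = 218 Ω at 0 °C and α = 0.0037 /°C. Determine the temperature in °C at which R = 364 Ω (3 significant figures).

R = R₀(1 + α(T − T₀)) ⇒ T = T₀ + (R/R₀ − 1)/α
T = 0 + (364/218 − 1)/0.0037 = 0 + (0.6697)/0.0037 = 181 °C

181 °C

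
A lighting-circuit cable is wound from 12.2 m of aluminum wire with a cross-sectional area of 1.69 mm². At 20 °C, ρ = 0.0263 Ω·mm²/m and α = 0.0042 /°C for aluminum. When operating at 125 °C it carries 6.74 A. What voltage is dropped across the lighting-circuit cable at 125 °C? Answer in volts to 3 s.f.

ρ = 0.0263 Ω·mm²/m = 2.63×10^-8 Ω·m
A = 1.69 mm² = 1.690e-06 m²
R₍20₎ = ρL/A = (2.63×10^-8)(12.2)/(1.690e-06) = 0.1899 Ω
R₍125₎ = R₍20₎(1 + αΔT) = 0.1899 × (1 + 0.0042×105) = 0.2736 Ω
V = IR = 6.74 × 0.2736 = 1.84 V

1.84 V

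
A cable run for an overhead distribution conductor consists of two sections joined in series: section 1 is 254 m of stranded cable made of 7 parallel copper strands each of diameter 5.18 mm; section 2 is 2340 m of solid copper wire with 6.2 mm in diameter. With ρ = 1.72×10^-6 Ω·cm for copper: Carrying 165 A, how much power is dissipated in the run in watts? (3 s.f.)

ρ = 1.72×10^-6 Ω·cm = 1.72×10^-8 Ω·m
Section 1: A_strand = π(2.5900e-03)² = 2.107e-05 m²; R₁ = ρL/(N·A_s) = (1.72×10^-8)(254)/(7×2.107e-05) = 0.02962 Ω
Section 2: A = π(d/2)² = π(3.1000e-03 m)² = 3.019e-05 m²
R₂ = (1.72×10^-8)(2340)/(3.019e-05) = 1.333 Ω
R = R₁ + R₂ = 1.363 Ω
P = I²R = (165)² × 1.363 = 37100 W

37100 W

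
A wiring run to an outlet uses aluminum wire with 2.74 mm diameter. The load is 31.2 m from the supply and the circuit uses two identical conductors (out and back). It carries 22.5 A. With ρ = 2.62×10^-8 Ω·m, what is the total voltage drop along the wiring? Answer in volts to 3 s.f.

6.24 V

A = π(d/2)² = π(1.3700e-03 m)² = 5.896e-06 m²
Total conductor length (both ways) L = 2 × 31.2 = 62.4 m
R = ρL/A = (2.62×10^-8)(62.4)/(5.896e-06) = 0.2773 Ω
V = IR = 22.5 × 0.2773 = 6.24 V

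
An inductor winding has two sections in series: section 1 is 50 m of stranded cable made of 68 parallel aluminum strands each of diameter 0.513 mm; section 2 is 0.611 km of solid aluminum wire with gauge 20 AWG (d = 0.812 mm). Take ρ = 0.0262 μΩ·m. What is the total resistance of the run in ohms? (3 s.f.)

31.0 Ω

ρ = 0.0262 μΩ·m = 2.62×10^-8 Ω·m
Section 1: A_strand = π(2.5650e-04)² = 2.067e-07 m²; R₁ = ρL/(N·A_s) = (2.62×10^-8)(50)/(68×2.067e-07) = 0.0932 Ω
Section 2: A = π(0.812/2 mm)² = π(4.0600e-04 m)² = 5.178e-07 m²
R₂ = (2.62×10^-8)(611)/(5.178e-07) = 30.91 Ω
R = R₁ + R₂ = 31.0 Ω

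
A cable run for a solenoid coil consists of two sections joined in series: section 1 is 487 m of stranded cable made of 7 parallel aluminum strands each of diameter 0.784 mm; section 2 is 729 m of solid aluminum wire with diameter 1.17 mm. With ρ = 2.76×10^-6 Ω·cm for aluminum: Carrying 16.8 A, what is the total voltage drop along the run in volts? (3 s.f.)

381 V

ρ = 2.76×10^-6 Ω·cm = 2.76×10^-8 Ω·m
Section 1: A_strand = π(3.9200e-04)² = 4.827e-07 m²; R₁ = ρL/(N·A_s) = (2.76×10^-8)(487)/(7×4.827e-07) = 3.978 Ω
Section 2: A = π(d/2)² = π(5.8500e-04 m)² = 1.075e-06 m²
R₂ = (2.76×10^-8)(729)/(1.075e-06) = 18.71 Ω
R = R₁ + R₂ = 22.69 Ω
V = IR = 16.8 × 22.69 = 381 V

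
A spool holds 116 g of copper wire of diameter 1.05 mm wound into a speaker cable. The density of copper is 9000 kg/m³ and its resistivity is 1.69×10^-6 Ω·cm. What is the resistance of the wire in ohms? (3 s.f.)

ρ = 1.69×10^-6 Ω·cm = 1.69×10^-8 Ω·m
A = π(d/2)² = π(5.2500e-04 m)² = 8.6590e-07 m²
L = m/(density·A) = 0.116/(9000×8.6590e-07) = 14.88 m
R = ρL/A = (1.69×10^-8)(14.88)/(8.6590e-07) = 0.291 Ω

0.291 Ω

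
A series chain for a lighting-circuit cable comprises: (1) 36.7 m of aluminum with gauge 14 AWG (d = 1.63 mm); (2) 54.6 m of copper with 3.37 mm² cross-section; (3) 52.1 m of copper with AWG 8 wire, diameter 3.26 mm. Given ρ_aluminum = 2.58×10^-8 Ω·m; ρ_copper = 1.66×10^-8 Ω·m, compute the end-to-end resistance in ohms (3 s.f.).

Seg 1: A = π(1.63/2 mm)² = π(8.1500e-04 m)² = 2.087e-06 m²
R_1 = (2.58×10^-8)(36.7)/(2.087e-06) = 0.4538 Ω
Seg 2: A = 3.37 mm² = 3.370e-06 m²
R_2 = (1.66×10^-8)(54.6)/(3.370e-06) = 0.2689 Ω
Seg 3: A = π(3.26/2 mm)² = π(1.6300e-03 m)² = 8.347e-06 m²
R_3 = (1.66×10^-8)(52.1)/(8.347e-06) = 0.1036 Ω
R_total = R_1 + R_2 + R_3 = 0.826 Ω

0.826 Ω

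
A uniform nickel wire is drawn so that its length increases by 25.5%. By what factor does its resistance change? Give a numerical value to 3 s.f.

1.58

k = 1 + 25.5/100 = 1.255; volume constant ⇒ A' = A/k, so R' = k²R.
Factor = 1.58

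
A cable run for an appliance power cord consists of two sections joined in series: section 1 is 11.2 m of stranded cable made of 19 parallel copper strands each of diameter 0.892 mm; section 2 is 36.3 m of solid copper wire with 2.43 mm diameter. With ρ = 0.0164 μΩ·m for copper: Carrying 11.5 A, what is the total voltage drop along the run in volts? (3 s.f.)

ρ = 0.0164 μΩ·m = 1.64×10^-8 Ω·m
Section 1: A_strand = π(4.4600e-04)² = 6.249e-07 m²; R₁ = ρL/(N·A_s) = (1.64×10^-8)(11.2)/(19×6.249e-07) = 0.01547 Ω
Section 2: A = π(d/2)² = π(1.2150e-03 m)² = 4.638e-06 m²
R₂ = (1.64×10^-8)(36.3)/(4.638e-06) = 0.1284 Ω
R = R₁ + R₂ = 0.1438 Ω
V = IR = 11.5 × 0.1438 = 1.65 V

1.65 V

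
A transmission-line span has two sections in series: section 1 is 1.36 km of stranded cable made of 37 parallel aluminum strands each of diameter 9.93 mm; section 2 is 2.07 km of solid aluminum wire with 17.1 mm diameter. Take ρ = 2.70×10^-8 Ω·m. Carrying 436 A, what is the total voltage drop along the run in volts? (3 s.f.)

Section 1: A_strand = π(4.9650e-03)² = 7.744e-05 m²; R₁ = ρL/(N·A_s) = (2.70×10^-8)(1360)/(37×7.744e-05) = 0.01281 Ω
Section 2: A = π(d/2)² = π(8.5500e-03 m)² = 2.297e-04 m²
R₂ = (2.70×10^-8)(2070)/(2.297e-04) = 0.2434 Ω
R = R₁ + R₂ = 0.2562 Ω
V = IR = 436 × 0.2562 = 112 V

112 V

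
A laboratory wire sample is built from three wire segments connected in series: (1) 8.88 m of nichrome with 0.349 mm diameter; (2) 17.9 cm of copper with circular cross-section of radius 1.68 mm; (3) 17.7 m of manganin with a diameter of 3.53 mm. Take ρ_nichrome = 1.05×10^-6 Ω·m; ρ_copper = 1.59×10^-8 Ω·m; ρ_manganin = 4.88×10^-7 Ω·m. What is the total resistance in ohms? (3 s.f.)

98.4 Ω

Seg 1: A = π(d/2)² = π(1.7450e-04 m)² = 9.566e-08 m²
R_1 = (1.05×10^-6)(8.88)/(9.566e-08) = 97.47 Ω
Seg 2: A = πr² = π(1.6800e-03 m)² = 8.867e-06 m²
R_2 = (1.59×10^-8)(0.179)/(8.867e-06) = 3.210×10^-4 Ω
Seg 3: A = π(d/2)² = π(1.7650e-03 m)² = 9.787e-06 m²
R_3 = (4.88×10^-7)(17.7)/(9.787e-06) = 0.8826 Ω
R_total = R_1 + R_2 + R_3 = 98.4 Ω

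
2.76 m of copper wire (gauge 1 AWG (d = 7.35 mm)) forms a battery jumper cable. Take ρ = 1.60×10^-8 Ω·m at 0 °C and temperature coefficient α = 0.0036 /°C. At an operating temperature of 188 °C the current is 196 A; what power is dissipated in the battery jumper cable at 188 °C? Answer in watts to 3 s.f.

A = π(7.35/2 mm)² = π(3.6750e-03 m)² = 4.243e-05 m²
R₍0₎ = ρL/A = (1.60×10^-8)(2.76)/(4.243e-05) = 0.001041 Ω
R₍188₎ = R₍0₎(1 + αΔT) = 0.001041 × (1 + 0.0036×188) = 0.001745 Ω
P = I²R = (196)² × 0.001745 = 67.0 W

67.0 W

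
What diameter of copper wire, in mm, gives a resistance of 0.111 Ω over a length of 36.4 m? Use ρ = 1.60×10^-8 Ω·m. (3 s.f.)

2.58 mm

A = ρL/R = (1.60×10^-8)(36.4)/(0.111) = 5.247e-06 m²
d = 2√(A/π) = 2.585e-03 m = 2.58 mm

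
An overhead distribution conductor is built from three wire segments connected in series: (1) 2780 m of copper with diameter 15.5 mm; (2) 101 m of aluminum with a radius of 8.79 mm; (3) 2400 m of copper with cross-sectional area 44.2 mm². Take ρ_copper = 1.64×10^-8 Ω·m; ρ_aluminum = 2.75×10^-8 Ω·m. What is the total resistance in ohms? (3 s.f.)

Seg 1: A = π(d/2)² = π(7.7500e-03 m)² = 1.887e-04 m²
R_1 = (1.64×10^-8)(2780)/(1.887e-04) = 0.2416 Ω
Seg 2: A = πr² = π(8.7900e-03 m)² = 2.427e-04 m²
R_2 = (2.75×10^-8)(101)/(2.427e-04) = 0.01144 Ω
Seg 3: A = 44.2 mm² = 4.420e-05 m²
R_3 = (1.64×10^-8)(2400)/(4.420e-05) = 0.8905 Ω
R_total = R_1 + R_2 + R_3 = 1.14 Ω

1.14 Ω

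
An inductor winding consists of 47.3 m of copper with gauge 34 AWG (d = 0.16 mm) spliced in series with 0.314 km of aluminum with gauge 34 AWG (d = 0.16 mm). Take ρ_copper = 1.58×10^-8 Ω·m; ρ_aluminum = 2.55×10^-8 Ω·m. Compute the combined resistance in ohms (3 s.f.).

435 Ω

Segment 1: A = π(0.16/2 mm)² = π(8.0000e-05 m)² = 2.011e-08 m²
R₁ = ρL/A = (1.58×10^-8)(47.3)/(2.011e-08) = 37.17 Ω
R₂ = (2.55×10^-8)(314)/(2.011e-08) = 398.2 Ω
R = R₁ + R₂ = 435 Ω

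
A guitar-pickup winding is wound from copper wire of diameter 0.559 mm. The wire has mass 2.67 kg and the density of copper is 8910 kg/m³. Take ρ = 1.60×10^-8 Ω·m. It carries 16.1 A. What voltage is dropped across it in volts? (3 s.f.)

1280 V

A = π(d/2)² = π(2.7950e-04 m)² = 2.4542e-07 m²
L = m/(density·A) = 2.67/(8910×2.4542e-07) = 1221 m
R = ρL/A = (1.60×10^-8)(1221)/(2.4542e-07) = 79.6 Ω
V = IR = 16.1 × 79.6 = 1280 V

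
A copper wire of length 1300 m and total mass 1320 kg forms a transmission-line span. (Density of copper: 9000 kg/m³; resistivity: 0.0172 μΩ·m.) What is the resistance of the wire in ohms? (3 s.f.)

0.198 Ω

ρ = 0.0172 μΩ·m = 1.72×10^-8 Ω·m
A = m/(density·L) = 1320/(9000×1300) = 1.1282e-04 m²
R = ρL/A = (1.72×10^-8)(1300)/(1.1282e-04) = 0.198 Ω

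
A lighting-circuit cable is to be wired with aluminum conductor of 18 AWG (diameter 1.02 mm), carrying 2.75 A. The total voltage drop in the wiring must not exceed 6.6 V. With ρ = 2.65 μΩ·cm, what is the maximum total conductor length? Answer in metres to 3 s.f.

74.0 m

ρ = 2.65 μΩ·cm = 2.65×10^-8 Ω·m
A = π(1.02/2 mm)² = π(5.1000e-04 m)² = 8.171e-07 m²
L_max = V_max·A/(1·ρI) = (6.6)(8.171e-07)/(2.65×10^-8×2.75) = 74.0 m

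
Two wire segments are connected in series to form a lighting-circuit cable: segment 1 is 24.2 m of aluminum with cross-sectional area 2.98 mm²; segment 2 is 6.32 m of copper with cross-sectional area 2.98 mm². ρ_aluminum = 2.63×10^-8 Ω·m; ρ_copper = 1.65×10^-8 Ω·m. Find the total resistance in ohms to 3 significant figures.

Segment 1: A = 2.98 mm² = 2.980e-06 m²
R₁ = ρL/A = (2.63×10^-8)(24.2)/(2.980e-06) = 0.2136 Ω
R₂ = (1.65×10^-8)(6.32)/(2.980e-06) = 0.03499 Ω
R = R₁ + R₂ = 0.249 Ω

0.249 Ω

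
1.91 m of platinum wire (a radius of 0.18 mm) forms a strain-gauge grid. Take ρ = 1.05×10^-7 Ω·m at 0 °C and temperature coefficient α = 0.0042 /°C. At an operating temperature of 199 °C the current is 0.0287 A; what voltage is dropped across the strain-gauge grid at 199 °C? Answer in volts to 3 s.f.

A = πr² = π(1.8000e-04 m)² = 1.018e-07 m²
R₍0₎ = ρL/A = (1.05×10^-7)(1.91)/(1.018e-07) = 1.97 Ω
R₍199₎ = R₍0₎(1 + αΔT) = 1.97 × (1 + 0.0042×199) = 3.617 Ω
V = IR = 0.0287 × 3.617 = 0.104 V

0.104 V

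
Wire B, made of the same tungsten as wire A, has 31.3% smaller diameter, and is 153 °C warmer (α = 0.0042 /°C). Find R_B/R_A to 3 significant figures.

3.48

R ∝ ρL/d² with ρ ∝ (1+αΔT), so R_B/R_A = (1 − 31.3/100)⁻² × (1 + 0.0042×153)
= 2.119 × 1.643 = 3.48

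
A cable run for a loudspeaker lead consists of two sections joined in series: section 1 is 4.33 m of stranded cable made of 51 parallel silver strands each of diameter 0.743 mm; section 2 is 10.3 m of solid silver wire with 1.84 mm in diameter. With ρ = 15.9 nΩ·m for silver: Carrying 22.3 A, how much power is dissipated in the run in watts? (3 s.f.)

ρ = 15.9 nΩ·m = 1.59×10^-8 Ω·m
Section 1: A_strand = π(3.7150e-04)² = 4.336e-07 m²; R₁ = ρL/(N·A_s) = (1.59×10^-8)(4.33)/(51×4.336e-07) = 0.003113 Ω
Section 2: A = π(d/2)² = π(9.2000e-04 m)² = 2.659e-06 m²
R₂ = (1.59×10^-8)(10.3)/(2.659e-06) = 0.06159 Ω
R = R₁ + R₂ = 0.0647 Ω
P = I²R = (22.3)² × 0.0647 = 32.2 W

32.2 W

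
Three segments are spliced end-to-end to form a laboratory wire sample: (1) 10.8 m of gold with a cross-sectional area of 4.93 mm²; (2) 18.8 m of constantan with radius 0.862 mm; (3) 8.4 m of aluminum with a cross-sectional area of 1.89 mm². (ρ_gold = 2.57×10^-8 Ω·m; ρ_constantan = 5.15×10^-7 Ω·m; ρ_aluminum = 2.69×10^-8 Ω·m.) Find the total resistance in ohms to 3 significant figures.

Seg 1: A = 4.93 mm² = 4.930e-06 m²
R_1 = (2.57×10^-8)(10.8)/(4.930e-06) = 0.0563 Ω
Seg 2: A = πr² = π(8.6200e-04 m)² = 2.334e-06 m²
R_2 = (5.15×10^-7)(18.8)/(2.334e-06) = 4.148 Ω
Seg 3: A = 1.89 mm² = 1.890e-06 m²
R_3 = (2.69×10^-8)(8.4)/(1.890e-06) = 0.1196 Ω
R_total = R_1 + R_2 + R_3 = 4.32 Ω

4.32 Ω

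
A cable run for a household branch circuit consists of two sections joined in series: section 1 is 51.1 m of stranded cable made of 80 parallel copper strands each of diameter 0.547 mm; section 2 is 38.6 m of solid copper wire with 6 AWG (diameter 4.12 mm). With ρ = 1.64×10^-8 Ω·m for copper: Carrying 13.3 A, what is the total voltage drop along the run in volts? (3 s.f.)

1.22 V

Section 1: A_strand = π(2.7350e-04)² = 2.350e-07 m²; R₁ = ρL/(N·A_s) = (1.64×10^-8)(51.1)/(80×2.350e-07) = 0.04458 Ω
Section 2: A = π(4.12/2 mm)² = π(2.0600e-03 m)² = 1.333e-05 m²
R₂ = (1.64×10^-8)(38.6)/(1.333e-05) = 0.04748 Ω
R = R₁ + R₂ = 0.09206 Ω
V = IR = 13.3 × 0.09206 = 1.22 V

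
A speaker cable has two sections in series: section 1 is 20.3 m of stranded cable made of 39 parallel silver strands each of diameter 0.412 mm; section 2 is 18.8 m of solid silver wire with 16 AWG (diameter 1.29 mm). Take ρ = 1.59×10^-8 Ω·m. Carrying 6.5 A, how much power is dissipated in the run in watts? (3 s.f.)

12.3 W

Section 1: A_strand = π(2.0600e-04)² = 1.333e-07 m²; R₁ = ρL/(N·A_s) = (1.59×10^-8)(20.3)/(39×1.333e-07) = 0.06208 Ω
Section 2: A = π(1.29/2 mm)² = π(6.4500e-04 m)² = 1.307e-06 m²
R₂ = (1.59×10^-8)(18.8)/(1.307e-06) = 0.2287 Ω
R = R₁ + R₂ = 0.2908 Ω
P = I²R = (6.5)² × 0.2908 = 12.3 W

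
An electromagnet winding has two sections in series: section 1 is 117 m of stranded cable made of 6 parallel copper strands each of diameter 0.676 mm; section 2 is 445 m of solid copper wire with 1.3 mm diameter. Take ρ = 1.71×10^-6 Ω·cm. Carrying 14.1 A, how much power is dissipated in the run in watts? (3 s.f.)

1320 W

ρ = 1.71×10^-6 Ω·cm = 1.71×10^-8 Ω·m
Section 1: A_strand = π(3.3800e-04)² = 3.589e-07 m²; R₁ = ρL/(N·A_s) = (1.71×10^-8)(117)/(6×3.589e-07) = 0.9291 Ω
Section 2: A = π(d/2)² = π(6.5000e-04 m)² = 1.327e-06 m²
R₂ = (1.71×10^-8)(445)/(1.327e-06) = 5.733 Ω
R = R₁ + R₂ = 6.662 Ω
P = I²R = (14.1)² × 6.662 = 1320 W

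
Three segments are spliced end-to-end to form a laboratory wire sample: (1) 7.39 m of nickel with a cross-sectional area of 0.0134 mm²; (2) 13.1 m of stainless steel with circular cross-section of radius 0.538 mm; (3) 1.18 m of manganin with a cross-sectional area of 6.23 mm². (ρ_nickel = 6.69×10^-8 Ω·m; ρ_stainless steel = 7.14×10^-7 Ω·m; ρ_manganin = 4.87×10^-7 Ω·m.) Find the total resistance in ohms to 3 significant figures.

47.3 Ω

Seg 1: A = 0.0134 mm² = 1.340e-08 m²
R_1 = (6.69×10^-8)(7.39)/(1.340e-08) = 36.89 Ω
Seg 2: A = πr² = π(5.3800e-04 m)² = 9.093e-07 m²
R_2 = (7.14×10^-7)(13.1)/(9.093e-07) = 10.29 Ω
Seg 3: A = 6.23 mm² = 6.230e-06 m²
R_3 = (4.87×10^-7)(1.18)/(6.230e-06) = 0.09224 Ω
R_total = R_1 + R_2 + R_3 = 47.3 Ω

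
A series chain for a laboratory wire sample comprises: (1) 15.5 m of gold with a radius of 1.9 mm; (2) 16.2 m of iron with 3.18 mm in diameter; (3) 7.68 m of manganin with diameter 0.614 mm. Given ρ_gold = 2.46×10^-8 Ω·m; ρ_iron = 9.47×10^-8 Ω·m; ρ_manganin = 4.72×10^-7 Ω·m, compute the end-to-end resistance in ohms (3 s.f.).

12.5 Ω

Seg 1: A = πr² = π(1.9000e-03 m)² = 1.134e-05 m²
R_1 = (2.46×10^-8)(15.5)/(1.134e-05) = 0.03362 Ω
Seg 2: A = π(d/2)² = π(1.5900e-03 m)² = 7.942e-06 m²
R_2 = (9.47×10^-8)(16.2)/(7.942e-06) = 0.1932 Ω
Seg 3: A = π(d/2)² = π(3.0700e-04 m)² = 2.961e-07 m²
R_3 = (4.72×10^-7)(7.68)/(2.961e-07) = 12.24 Ω
R_total = R_1 + R_2 + R_3 = 12.5 Ω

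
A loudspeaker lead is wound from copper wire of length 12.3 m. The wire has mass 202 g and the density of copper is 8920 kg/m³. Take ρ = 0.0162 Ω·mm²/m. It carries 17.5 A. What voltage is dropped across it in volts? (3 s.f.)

1.89 V

ρ = 0.0162 Ω·mm²/m = 1.62×10^-8 Ω·m
A = m/(density·L) = 0.202/(8920×12.3) = 1.8411e-06 m²
R = ρL/A = (1.62×10^-8)(12.3)/(1.8411e-06) = 0.1082 Ω
V = IR = 17.5 × 0.1082 = 1.89 V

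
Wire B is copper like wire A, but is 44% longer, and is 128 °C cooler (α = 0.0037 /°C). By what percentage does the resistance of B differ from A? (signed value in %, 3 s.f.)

-24.2%

R ∝ ρL/d² with ρ ∝ (1+αΔT), so R_B/R_A = (1 + 44/100) × (1 − 0.0037×128)
= 1.44 × 0.5264 = 0.758
(R_B − R_A)/R_A = 0.758 − 1 = -24.2%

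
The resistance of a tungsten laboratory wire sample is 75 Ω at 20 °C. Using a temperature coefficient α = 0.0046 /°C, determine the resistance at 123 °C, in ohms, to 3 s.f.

111 Ω

ΔT = 123 − 20 = 103 °C
R = R₀(1 + αΔT) = 75 × (1 + 0.0046×103) = 75 × 1.474 = 111 Ω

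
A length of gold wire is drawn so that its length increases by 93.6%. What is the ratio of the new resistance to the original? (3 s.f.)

k = 1 + 93.6/100 = 1.936; volume constant ⇒ A' = A/k, so R' = k²R.
Factor = 3.75

3.75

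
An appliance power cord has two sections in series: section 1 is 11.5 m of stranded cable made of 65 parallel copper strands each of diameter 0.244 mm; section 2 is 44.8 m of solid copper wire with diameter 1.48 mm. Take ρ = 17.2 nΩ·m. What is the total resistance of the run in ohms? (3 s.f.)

0.513 Ω

ρ = 17.2 nΩ·m = 1.72×10^-8 Ω·m
Section 1: A_strand = π(1.2200e-04)² = 4.676e-08 m²; R₁ = ρL/(N·A_s) = (1.72×10^-8)(11.5)/(65×4.676e-08) = 0.06508 Ω
Section 2: A = π(d/2)² = π(7.4000e-04 m)² = 1.720e-06 m²
R₂ = (1.72×10^-8)(44.8)/(1.720e-06) = 0.4479 Ω
R = R₁ + R₂ = 0.513 Ω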